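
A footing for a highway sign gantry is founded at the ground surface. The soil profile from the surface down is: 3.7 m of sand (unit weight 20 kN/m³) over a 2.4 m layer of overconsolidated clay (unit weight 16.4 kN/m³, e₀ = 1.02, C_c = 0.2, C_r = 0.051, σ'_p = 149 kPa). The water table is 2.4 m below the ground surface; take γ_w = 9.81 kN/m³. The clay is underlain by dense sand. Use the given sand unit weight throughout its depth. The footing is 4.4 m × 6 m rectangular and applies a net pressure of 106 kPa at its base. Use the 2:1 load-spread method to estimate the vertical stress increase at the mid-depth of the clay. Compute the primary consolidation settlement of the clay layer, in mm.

S_c ≈ 8.84 mm

Mid-depth of clay below the ground surface: z = 3.7 + 2.4/2 = 4.9 m.
Total vertical stress at mid-clay: σ_v = 20×3.7 + 16.4×1.2 = 93.68 kPa.
Pore pressure: u = 9.81×(4.9 − 2.4) = 24.525 kPa.
Initial effective stress: σ'_0 = σ_v − u = 93.68 − 24.525 = 69.155 kPa.
Stress increase at mid-clay by the 2:1 spreading method:
Δσ = qBL/((B+z)(L+z)) = 106×4.4×6/((4.4+4.9)(6+4.9)) = 27.606 kPa
Final effective stress: σ'_f = 69.155 + 27.606 = 96.761 kPa.
σ'_f = 96.761 ≤ σ'_p = 149 kPa, so the clay remains overconsolidated and only the recompression index applies:
S_c = C_r·H/(1+e₀)·log₁₀(σ'_f/σ'_0) = 0.051×2.4/2.02×log₁₀(96.761/69.155)
    = 0.060593 × 0.14588 = 0.008839 m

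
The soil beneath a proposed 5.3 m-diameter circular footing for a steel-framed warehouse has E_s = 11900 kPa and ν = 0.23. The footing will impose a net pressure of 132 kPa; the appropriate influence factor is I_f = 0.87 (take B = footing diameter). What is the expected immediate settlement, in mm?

S_e ≈ 48.4 mm

Immediate (elastic) settlement: S_e = q·B·(1−ν²)/E_s · I_f.
S_e = 132 × 5.3 × (1 − 0.23²) / 11900 × 0.87
    = 132 × 5.3 × 0.9471 / 11900 × 0.87
    = 0.04844 m = 48.44 mm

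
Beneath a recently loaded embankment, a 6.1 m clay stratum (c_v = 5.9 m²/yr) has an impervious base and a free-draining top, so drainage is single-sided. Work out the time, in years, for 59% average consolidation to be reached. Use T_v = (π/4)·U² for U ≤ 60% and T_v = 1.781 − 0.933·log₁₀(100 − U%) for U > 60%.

Drainage path length: H_d = H = 6.1 m (single drainage).
U ≤ 60%: T_v = (π/4)·U² = (π/4)×0.59² = 0.2734.
t = T_v·H_d²/c_v = 0.2734×6.1²/5.9 = 1.724 years.

t ≈ 1.72 years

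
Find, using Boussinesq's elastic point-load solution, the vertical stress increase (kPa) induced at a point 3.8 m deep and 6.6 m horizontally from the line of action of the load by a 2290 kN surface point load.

Boussinesq vertical stress below a point load on an elastic half-space:
Δσ_z = 3P/(2πz²) · [1 + (r/z)²]^(−5/2)
r/z = 6.6/3.8 = 1.7368; [1+(r/z)²]^(−5/2) = 0.030928.
Δσ_z = 3×2290/(2π×3.8²) × 0.030928 = 75.72 × 0.030928 = 2.342 kPa

Δσ_z ≈ 2.34 kPa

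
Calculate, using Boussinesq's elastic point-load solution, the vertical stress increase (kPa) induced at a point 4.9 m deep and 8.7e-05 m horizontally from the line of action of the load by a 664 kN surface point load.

Boussinesq vertical stress below a point load on an elastic half-space:
Δσ_z = 3P/(2πz²) · [1 + (r/z)²]^(−5/2)
r/z = 8.7e-05/4.9 = 0.000017755; [1+(r/z)²]^(−5/2) = 1.
Δσ_z = 3×664/(2π×4.9²) × 1 = 13.204 × 1 = 13.2 kPa

Δσ_z ≈ 13.2 kPa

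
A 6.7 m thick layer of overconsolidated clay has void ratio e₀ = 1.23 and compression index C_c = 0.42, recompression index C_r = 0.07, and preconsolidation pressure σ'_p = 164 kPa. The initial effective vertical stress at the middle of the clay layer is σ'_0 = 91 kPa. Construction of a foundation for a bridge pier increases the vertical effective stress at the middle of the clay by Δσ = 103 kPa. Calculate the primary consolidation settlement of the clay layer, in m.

S_c ≈ 0.146 m

Final effective stress: σ'_f = 91 + 103 = 194 kPa.
σ'_f = 194 > σ'_p = 164 kPa, so the stress path crosses the preconsolidation pressure — recompression up to σ'_p, then virgin compression beyond:
S_c = H/(1+e₀)·[C_r·log₁₀(σ'_p/σ'_0) + C_c·log₁₀(σ'_f/σ'_p)]
    = 6.7/2.23 × [0.07×log₁₀(164/91) + 0.42×log₁₀(194/164)]
    = 3.0045 × [0.017906 + 0.030642] = 0.1459 m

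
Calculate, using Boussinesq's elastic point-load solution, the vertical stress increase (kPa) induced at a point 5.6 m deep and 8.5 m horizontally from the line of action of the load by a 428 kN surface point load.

Boussinesq vertical stress below a point load on an elastic half-space:
Δσ_z = 3P/(2πz²) · [1 + (r/z)²]^(−5/2)
r/z = 8.5/5.6 = 1.5179; [1+(r/z)²]^(−5/2) = 0.050401.
Δσ_z = 3×428/(2π×5.6²) × 0.050401 = 6.5164 × 0.050401 = 0.3284 kPa

Δσ_z ≈ 0.328 kPa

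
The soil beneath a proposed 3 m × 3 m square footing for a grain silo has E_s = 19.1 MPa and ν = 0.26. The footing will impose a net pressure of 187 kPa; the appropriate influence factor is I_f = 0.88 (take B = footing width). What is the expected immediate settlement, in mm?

S_e ≈ 24.1 mm

Immediate (elastic) settlement: S_e = q·B·(1−ν²)/E_s · I_f.
E_s = 19.1 MPa = 19100 kPa.
S_e = 187 × 3 × (1 − 0.26²) / 19100 × 0.88
    = 187 × 3 × 0.9324 / 19100 × 0.88
    = 0.0241 m = 24.1 mm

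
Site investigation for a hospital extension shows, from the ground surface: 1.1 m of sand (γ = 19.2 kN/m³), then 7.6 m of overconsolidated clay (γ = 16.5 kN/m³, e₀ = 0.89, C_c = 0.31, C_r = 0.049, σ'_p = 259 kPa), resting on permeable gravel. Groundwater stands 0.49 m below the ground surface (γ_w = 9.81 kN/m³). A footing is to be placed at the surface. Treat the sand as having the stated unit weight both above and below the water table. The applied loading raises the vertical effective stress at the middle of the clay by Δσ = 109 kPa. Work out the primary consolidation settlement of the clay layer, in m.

S_c ≈ 0.112 m

Mid-depth of clay below the ground surface: z = 1.1 + 7.6/2 = 4.9 m.
Total vertical stress at mid-clay: σ_v = 19.2×1.1 + 16.5×3.8 = 83.82 kPa.
Pore pressure: u = 9.81×(4.9 − 0.49) = 43.262 kPa.
Initial effective stress: σ'_0 = σ_v − u = 83.82 − 43.262 = 40.558 kPa.
Final effective stress: σ'_f = 40.558 + 109 = 149.56 kPa.
σ'_f = 149.56 ≤ σ'_p = 259 kPa, so the clay remains overconsolidated and only the recompression index applies:
S_c = C_r·H/(1+e₀)·log₁₀(σ'_f/σ'_0) = 0.049×7.6/1.89×log₁₀(149.56/40.558)
    = 0.19704 × 0.56674 = 0.1117 m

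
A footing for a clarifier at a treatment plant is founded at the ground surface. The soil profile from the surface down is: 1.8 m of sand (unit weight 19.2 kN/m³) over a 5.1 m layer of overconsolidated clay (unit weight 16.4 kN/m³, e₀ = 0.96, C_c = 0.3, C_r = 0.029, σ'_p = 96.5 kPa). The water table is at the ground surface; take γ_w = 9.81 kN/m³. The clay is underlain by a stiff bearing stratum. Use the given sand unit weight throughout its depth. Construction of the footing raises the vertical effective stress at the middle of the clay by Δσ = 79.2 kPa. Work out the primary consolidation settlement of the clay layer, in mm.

Mid-depth of clay below the ground surface: z = 1.8 + 5.1/2 = 4.35 m.
Total vertical stress at mid-clay: σ_v = 19.2×1.8 + 16.4×2.55 = 76.38 kPa.
Pore pressure: u = 9.81×(4.35 − 0) = 42.673 kPa.
Initial effective stress: σ'_0 = σ_v − u = 76.38 − 42.673 = 33.707 kPa.
Final effective stress: σ'_f = 33.707 + 79.2 = 112.91 kPa.
σ'_f = 112.91 > σ'_p = 96.5 kPa, so the stress path crosses the preconsolidation pressure — recompression up to σ'_p, then virgin compression beyond:
S_c = H/(1+e₀)·[C_r·log₁₀(σ'_p/σ'_0) + C_c·log₁₀(σ'_f/σ'_p)]
    = 5.1/1.96 × [0.029×log₁₀(96.5/33.707) + 0.3×log₁₀(112.91/96.5)]
    = 2.602 × [0.013247 + 0.020462] = 0.08771 m

S_c ≈ 87.7 mm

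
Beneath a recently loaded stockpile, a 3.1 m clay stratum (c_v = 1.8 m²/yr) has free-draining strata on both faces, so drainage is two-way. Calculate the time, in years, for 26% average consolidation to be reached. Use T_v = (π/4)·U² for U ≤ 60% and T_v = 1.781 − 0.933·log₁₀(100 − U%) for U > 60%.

t ≈ 0.0709 years

Drainage path length: H_d = H/2 = 1.55 m (double drainage).
U ≤ 60%: T_v = (π/4)·U² = (π/4)×0.26² = 0.053093.
t = T_v·H_d²/c_v = 0.053093×1.55²/1.8 = 0.07086 years.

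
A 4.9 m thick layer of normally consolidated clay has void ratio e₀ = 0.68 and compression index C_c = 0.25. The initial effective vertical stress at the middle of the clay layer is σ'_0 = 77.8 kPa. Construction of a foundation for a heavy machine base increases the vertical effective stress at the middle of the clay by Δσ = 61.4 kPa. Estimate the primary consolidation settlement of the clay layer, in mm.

S_c ≈ 184 mm

Final effective stress: σ'_f = σ'_0 + Δσ = 77.8 + 61.4 = 139.2 kPa.
Normally consolidated clay, so the full stress increment lies on the virgin compression line:
S_c = C_c·H/(1+e₀)·log₁₀(σ'_f/σ'_0) = 0.25×4.9/(1+0.68)×log₁₀(139.2/77.8)
    = 0.72917 × 0.25266 = 0.1842 m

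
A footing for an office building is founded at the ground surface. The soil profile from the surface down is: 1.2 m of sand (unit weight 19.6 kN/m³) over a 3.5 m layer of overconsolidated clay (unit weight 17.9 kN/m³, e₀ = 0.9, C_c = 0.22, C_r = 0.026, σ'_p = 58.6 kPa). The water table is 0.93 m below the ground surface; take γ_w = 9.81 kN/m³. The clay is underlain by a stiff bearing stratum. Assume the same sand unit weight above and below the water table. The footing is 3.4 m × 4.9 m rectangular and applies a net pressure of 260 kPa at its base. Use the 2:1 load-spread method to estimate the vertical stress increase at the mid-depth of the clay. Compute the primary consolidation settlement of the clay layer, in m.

Mid-depth of clay below the ground surface: z = 1.2 + 3.5/2 = 2.95 m.
Total vertical stress at mid-clay: σ_v = 19.6×1.2 + 17.9×1.75 = 54.845 kPa.
Pore pressure: u = 9.81×(2.95 − 0.93) = 19.816 kPa.
Initial effective stress: σ'_0 = σ_v − u = 54.845 − 19.816 = 35.029 kPa.
Stress increase at mid-clay by the 2:1 spreading method:
Δσ = qBL/((B+z)(L+z)) = 260×3.4×4.9/((3.4+2.95)(4.9+2.95)) = 86.897 kPa
Final effective stress: σ'_f = 35.029 + 86.897 = 121.93 kPa.
σ'_f = 121.93 > σ'_p = 58.6 kPa, so the stress path crosses the preconsolidation pressure — recompression up to σ'_p, then virgin compression beyond:
S_c = H/(1+e₀)·[C_r·log₁₀(σ'_p/σ'_0) + C_c·log₁₀(σ'_f/σ'_p)]
    = 3.5/1.9 × [0.026×log₁₀(58.6/35.029) + 0.22×log₁₀(121.93/58.6)]
    = 1.8421 × [0.0058102 + 0.070007] = 0.1397 m

S_c ≈ 0.14 m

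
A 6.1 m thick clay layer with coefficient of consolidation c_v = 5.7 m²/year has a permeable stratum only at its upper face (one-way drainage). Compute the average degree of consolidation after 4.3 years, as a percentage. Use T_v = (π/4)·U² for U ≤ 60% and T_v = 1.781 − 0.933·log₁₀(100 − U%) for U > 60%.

Drainage path length: H_d = H = 6.1 m (single drainage).
T_v = c_v·t/H_d² = 5.7×4.3/6.1² = 0.65869.
T_v = 0.65869 corresponds to the U > 60% branch:
U = 1 − 10^((1.781 − T_v)/0.933)/100 = 0.8404

U ≈ 84 %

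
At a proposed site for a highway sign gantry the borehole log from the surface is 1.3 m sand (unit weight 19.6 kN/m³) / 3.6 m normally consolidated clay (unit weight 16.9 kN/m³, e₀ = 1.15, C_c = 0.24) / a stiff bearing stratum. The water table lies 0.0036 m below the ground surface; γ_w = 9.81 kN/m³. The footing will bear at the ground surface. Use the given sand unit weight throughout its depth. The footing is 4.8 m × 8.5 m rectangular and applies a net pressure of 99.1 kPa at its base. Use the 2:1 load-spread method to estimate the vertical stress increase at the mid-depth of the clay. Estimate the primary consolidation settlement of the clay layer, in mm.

Mid-depth of clay below the ground surface: z = 1.3 + 3.6/2 = 3.1 m.
Total vertical stress at mid-clay: σ_v = 19.6×1.3 + 16.9×1.8 = 55.9 kPa.
Pore pressure: u = 9.81×(3.1 − 0.0036) = 30.372 kPa.
Initial effective stress: σ'_0 = σ_v − u = 55.9 − 30.372 = 25.528 kPa.
Stress increase at mid-clay by the 2:1 spreading method:
Δσ = qBL/((B+z)(L+z)) = 99.1×4.8×8.5/((4.8+3.1)(8.5+3.1)) = 44.121 kPa
Final effective stress: σ'_f = σ'_0 + Δσ = 25.528 + 44.121 = 69.649 kPa.
Normally consolidated clay, so the full stress increment lies on the virgin compression line:
S_c = C_c·H/(1+e₀)·log₁₀(σ'_f/σ'_0) = 0.24×3.6/(1+1.15)×log₁₀(69.649/25.528)
    = 0.40186 × 0.4359 = 0.1752 m

S_c ≈ 175 mm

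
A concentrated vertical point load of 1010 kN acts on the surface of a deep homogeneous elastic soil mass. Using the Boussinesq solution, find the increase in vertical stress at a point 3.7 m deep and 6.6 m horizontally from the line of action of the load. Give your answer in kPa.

Boussinesq vertical stress below a point load on an elastic half-space:
Δσ_z = 3P/(2πz²) · [1 + (r/z)²]^(−5/2)
r/z = 6.6/3.7 = 1.7838; [1+(r/z)²]^(−5/2) = 0.027962.
Δσ_z = 3×1010/(2π×3.7²) × 0.027962 = 35.226 × 0.027962 = 0.985 kPa

Δσ_z ≈ 0.985 kPa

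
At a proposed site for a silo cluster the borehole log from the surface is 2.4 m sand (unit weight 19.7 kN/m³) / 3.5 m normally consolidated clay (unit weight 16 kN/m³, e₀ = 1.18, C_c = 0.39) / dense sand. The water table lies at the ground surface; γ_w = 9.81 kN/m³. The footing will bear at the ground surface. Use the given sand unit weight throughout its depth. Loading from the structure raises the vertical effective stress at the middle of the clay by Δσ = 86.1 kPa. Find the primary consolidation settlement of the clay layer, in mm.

S_c ≈ 340 mm

Mid-depth of clay below the ground surface: z = 2.4 + 3.5/2 = 4.15 m.
Total vertical stress at mid-clay: σ_v = 19.7×2.4 + 16×1.75 = 75.28 kPa.
Pore pressure: u = 9.81×(4.15 − 0) = 40.712 kPa.
Initial effective stress: σ'_0 = σ_v − u = 75.28 − 40.712 = 34.568 kPa.
Final effective stress: σ'_f = σ'_0 + Δσ = 34.568 + 86.1 = 120.67 kPa.
Normally consolidated clay, so the full stress increment lies on the virgin compression line:
S_c = C_c·H/(1+e₀)·log₁₀(σ'_f/σ'_0) = 0.39×3.5/(1+1.18)×log₁₀(120.67/34.568)
    = 0.62615 × 0.54293 = 0.34 m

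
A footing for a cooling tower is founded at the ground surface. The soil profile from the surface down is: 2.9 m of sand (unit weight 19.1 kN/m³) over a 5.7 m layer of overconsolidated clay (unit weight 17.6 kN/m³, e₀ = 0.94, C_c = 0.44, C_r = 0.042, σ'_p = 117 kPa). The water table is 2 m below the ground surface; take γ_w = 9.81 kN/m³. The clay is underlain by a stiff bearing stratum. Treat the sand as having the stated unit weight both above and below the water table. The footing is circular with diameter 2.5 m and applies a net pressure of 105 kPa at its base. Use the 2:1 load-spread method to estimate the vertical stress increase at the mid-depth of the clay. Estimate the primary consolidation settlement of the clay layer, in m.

Mid-depth of clay below the ground surface: z = 2.9 + 5.7/2 = 5.75 m.
Total vertical stress at mid-clay: σ_v = 19.1×2.9 + 17.6×2.85 = 105.55 kPa.
Pore pressure: u = 9.81×(5.75 − 2) = 36.788 kPa.
Initial effective stress: σ'_0 = σ_v − u = 105.55 − 36.788 = 68.762 kPa.
Stress increase at mid-clay by the 2:1 spreading method:
Δσ ≈ qD²/(D+z)² = 105×2.5²/(2.5+5.75)² = 9.6419 kPa
Final effective stress: σ'_f = 68.762 + 9.6419 = 78.404 kPa.
σ'_f = 78.404 ≤ σ'_p = 117 kPa, so the clay remains overconsolidated and only the recompression index applies:
S_c = C_r·H/(1+e₀)·log₁₀(σ'_f/σ'_0) = 0.042×5.7/1.94×log₁₀(78.404/68.762)
    = 0.1234 × 0.05699 = 0.007033 m

S_c ≈ 0.00703 m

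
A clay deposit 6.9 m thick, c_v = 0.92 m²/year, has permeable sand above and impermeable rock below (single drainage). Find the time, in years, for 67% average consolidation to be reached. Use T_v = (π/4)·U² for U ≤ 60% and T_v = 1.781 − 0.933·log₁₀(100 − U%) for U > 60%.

Drainage path length: H_d = H = 6.9 m (single drainage).
U > 60%: T_v = 1.781 − 0.933·log₁₀(100 − 67) = 0.36423.
t = T_v·H_d²/c_v = 0.36423×6.9²/0.92 = 18.85 years.

t ≈ 18.8 years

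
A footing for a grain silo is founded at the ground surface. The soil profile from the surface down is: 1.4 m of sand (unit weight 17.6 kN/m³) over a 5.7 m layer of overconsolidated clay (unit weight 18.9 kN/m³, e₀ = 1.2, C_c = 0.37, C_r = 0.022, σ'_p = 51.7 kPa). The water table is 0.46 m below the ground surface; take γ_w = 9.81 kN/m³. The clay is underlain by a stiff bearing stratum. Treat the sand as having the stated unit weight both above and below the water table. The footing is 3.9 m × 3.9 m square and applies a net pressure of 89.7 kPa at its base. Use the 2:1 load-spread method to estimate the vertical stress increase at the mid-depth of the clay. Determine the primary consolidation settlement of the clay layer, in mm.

S_c ≈ 80.3 mm

Mid-depth of clay below the ground surface: z = 1.4 + 5.7/2 = 4.25 m.
Total vertical stress at mid-clay: σ_v = 17.6×1.4 + 18.9×2.85 = 78.505 kPa.
Pore pressure: u = 9.81×(4.25 − 0.46) = 37.18 kPa.
Initial effective stress: σ'_0 = σ_v − u = 78.505 − 37.18 = 41.325 kPa.
Stress increase at mid-clay by the 2:1 spreading method:
Δσ = qBL/((B+z)(L+z)) = 89.7×3.9×3.9/((3.9+4.25)(3.9+4.25)) = 20.54 kPa
Final effective stress: σ'_f = 41.325 + 20.54 = 61.865 kPa.
σ'_f = 61.865 > σ'_p = 51.7 kPa, so the stress path crosses the preconsolidation pressure — recompression up to σ'_p, then virgin compression beyond:
S_c = H/(1+e₀)·[C_r·log₁₀(σ'_p/σ'_0) + C_c·log₁₀(σ'_f/σ'_p)]
    = 5.7/2.2 × [0.022×log₁₀(51.7/41.325) + 0.37×log₁₀(61.865/51.7)]
    = 2.5909 × [0.0021401 + 0.028843] = 0.08027 m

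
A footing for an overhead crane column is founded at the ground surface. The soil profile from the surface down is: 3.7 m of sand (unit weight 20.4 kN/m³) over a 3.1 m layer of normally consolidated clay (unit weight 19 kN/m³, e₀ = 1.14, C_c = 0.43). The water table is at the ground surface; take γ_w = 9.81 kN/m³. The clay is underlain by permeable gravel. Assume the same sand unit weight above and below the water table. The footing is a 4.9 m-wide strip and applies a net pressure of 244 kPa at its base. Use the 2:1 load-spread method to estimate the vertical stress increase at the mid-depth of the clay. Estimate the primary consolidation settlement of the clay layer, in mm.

Mid-depth of clay below the ground surface: z = 3.7 + 3.1/2 = 5.25 m.
Total vertical stress at mid-clay: σ_v = 20.4×3.7 + 19×1.55 = 104.93 kPa.
Pore pressure: u = 9.81×(5.25 − 0) = 51.503 kPa.
Initial effective stress: σ'_0 = σ_v − u = 104.93 − 51.503 = 53.427 kPa.
Stress increase at mid-clay by the 2:1 spreading method:
Δσ = qB/(B+z) = 244×4.9/(4.9+5.25) = 117.79 kPa
Final effective stress: σ'_f = σ'_0 + Δσ = 53.427 + 117.79 = 171.22 kPa.
Normally consolidated clay, so the full stress increment lies on the virgin compression line:
S_c = C_c·H/(1+e₀)·log₁₀(σ'_f/σ'_0) = 0.43×3.1/(1+1.14)×log₁₀(171.22/53.427)
    = 0.6229 × 0.50579 = 0.3151 m

S_c ≈ 315 mm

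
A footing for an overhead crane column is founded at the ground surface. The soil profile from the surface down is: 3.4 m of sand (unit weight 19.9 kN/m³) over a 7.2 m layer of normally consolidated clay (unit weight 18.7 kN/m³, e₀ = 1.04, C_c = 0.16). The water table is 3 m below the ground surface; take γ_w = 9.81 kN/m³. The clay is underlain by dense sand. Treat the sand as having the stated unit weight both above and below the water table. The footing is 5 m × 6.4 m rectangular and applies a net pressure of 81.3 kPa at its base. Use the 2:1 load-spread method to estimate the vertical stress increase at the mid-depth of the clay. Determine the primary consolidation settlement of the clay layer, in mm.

S_c ≈ 38.3 mm

Mid-depth of clay below the ground surface: z = 3.4 + 7.2/2 = 7 m.
Total vertical stress at mid-clay: σ_v = 19.9×3.4 + 18.7×3.6 = 134.98 kPa.
Pore pressure: u = 9.81×(7 − 3) = 39.24 kPa.
Initial effective stress: σ'_0 = σ_v − u = 134.98 − 39.24 = 95.74 kPa.
Stress increase at mid-clay by the 2:1 spreading method:
Δσ = qBL/((B+z)(L+z)) = 81.3×5×6.4/((5+7)(6.4+7)) = 16.179 kPa
Final effective stress: σ'_f = σ'_0 + Δσ = 95.74 + 16.179 = 111.92 kPa.
Normally consolidated clay, so the full stress increment lies on the virgin compression line:
S_c = C_c·H/(1+e₀)·log₁₀(σ'_f/σ'_0) = 0.16×7.2/(1+1.04)×log₁₀(111.92/95.74)
    = 0.56471 × 0.067814 = 0.0383 m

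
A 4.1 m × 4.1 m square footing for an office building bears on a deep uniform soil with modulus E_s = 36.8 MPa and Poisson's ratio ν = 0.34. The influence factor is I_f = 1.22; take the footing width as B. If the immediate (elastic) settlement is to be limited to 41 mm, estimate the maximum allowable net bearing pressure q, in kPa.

E_s = 36.8 MPa = 36800 kPa.
S_e = q·B·(1−ν²)/E_s · I_f  ⇒  q = S_e·E_s / (B·(1−ν²)·I_f).
q = 0.041 × 36800 / (4.1 × 0.8844 × 1.22) = 341.1 kPa

q ≈ 341 kPa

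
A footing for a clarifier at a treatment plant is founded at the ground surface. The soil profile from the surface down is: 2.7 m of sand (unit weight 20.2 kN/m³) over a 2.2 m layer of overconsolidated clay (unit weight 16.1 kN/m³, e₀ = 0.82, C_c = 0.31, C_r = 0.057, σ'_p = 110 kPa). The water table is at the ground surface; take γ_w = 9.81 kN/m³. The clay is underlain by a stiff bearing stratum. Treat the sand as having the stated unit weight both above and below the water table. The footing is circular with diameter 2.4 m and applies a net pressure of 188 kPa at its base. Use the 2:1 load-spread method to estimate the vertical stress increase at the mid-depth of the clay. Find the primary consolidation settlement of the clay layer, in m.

Mid-depth of clay below the ground surface: z = 2.7 + 2.2/2 = 3.8 m.
Total vertical stress at mid-clay: σ_v = 20.2×2.7 + 16.1×1.1 = 72.25 kPa.
Pore pressure: u = 9.81×(3.8 − 0) = 37.278 kPa.
Initial effective stress: σ'_0 = σ_v − u = 72.25 − 37.278 = 34.972 kPa.
Stress increase at mid-clay by the 2:1 spreading method:
Δσ ≈ qD²/(D+z)² = 188×2.4²/(2.4+3.8)² = 28.171 kPa
Final effective stress: σ'_f = 34.972 + 28.171 = 63.143 kPa.
σ'_f = 63.143 ≤ σ'_p = 110 kPa, so the clay remains overconsolidated and only the recompression index applies:
S_c = C_r·H/(1+e₀)·log₁₀(σ'_f/σ'_0) = 0.057×2.2/1.82×log₁₀(63.143/34.972)
    = 0.068902 × 0.2566 = 0.01768 m

S_c ≈ 0.0177 m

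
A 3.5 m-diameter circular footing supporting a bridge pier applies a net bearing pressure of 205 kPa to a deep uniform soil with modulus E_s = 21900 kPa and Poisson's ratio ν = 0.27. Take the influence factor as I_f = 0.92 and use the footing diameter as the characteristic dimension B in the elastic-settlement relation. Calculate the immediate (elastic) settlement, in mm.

S_e ≈ 27.9 mm

Immediate (elastic) settlement: S_e = q·B·(1−ν²)/E_s · I_f.
S_e = 205 × 3.5 × (1 − 0.27²) / 21900 × 0.92
    = 205 × 3.5 × 0.9271 / 21900 × 0.92
    = 0.02794 m = 27.94 mm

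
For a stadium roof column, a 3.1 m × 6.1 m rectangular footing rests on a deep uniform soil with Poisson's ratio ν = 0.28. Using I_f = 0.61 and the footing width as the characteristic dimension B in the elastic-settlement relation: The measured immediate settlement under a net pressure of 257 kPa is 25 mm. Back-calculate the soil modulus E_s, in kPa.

E_s ≈ 17900 kPa

S_e = q·B·(1−ν²)/E_s · I_f  ⇒  E_s = q·B·(1−ν²)·I_f / S_e.
E_s = 257 × 3.1 × 0.9216 × 0.61 / 0.025 = 17920 kPa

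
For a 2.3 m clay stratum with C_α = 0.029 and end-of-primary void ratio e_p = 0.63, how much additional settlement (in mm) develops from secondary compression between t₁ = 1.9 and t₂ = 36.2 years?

S_s ≈ 52.4 mm

Secondary compression: S_s = C_α·H/(1+e_p)·log₁₀(t₂/t₁)
S_s = 0.029×2.3/(1+0.63)×log₁₀(36.2/1.9)
    = 0.04092 × 1.28 = 0.05238 m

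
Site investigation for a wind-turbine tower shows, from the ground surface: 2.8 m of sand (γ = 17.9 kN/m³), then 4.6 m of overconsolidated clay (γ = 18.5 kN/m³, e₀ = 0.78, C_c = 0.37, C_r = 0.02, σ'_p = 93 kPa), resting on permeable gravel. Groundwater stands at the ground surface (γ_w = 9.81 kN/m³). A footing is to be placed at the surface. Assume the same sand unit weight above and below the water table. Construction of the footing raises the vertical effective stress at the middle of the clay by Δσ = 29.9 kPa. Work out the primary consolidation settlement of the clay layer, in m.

S_c ≈ 0.0119 m

Mid-depth of clay below the ground surface: z = 2.8 + 4.6/2 = 5.1 m.
Total vertical stress at mid-clay: σ_v = 17.9×2.8 + 18.5×2.3 = 92.67 kPa.
Pore pressure: u = 9.81×(5.1 − 0) = 50.031 kPa.
Initial effective stress: σ'_0 = σ_v − u = 92.67 − 50.031 = 42.639 kPa.
Final effective stress: σ'_f = 42.639 + 29.9 = 72.539 kPa.
σ'_f = 72.539 ≤ σ'_p = 93 kPa, so the clay remains overconsolidated and only the recompression index applies:
S_c = C_r·H/(1+e₀)·log₁₀(σ'_f/σ'_0) = 0.02×4.6/1.78×log₁₀(72.539/42.639)
    = 0.051686 × 0.23076 = 0.01193 m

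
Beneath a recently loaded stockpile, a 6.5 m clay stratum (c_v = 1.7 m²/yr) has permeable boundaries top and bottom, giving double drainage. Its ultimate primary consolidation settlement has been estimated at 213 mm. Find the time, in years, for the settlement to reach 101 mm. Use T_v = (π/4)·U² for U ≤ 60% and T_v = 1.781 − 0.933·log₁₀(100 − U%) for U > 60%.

Drainage path length: H_d = H/2 = 3.25 m (double drainage).
U = S(t)/S_ult = 101/213 = 0.4742.
U ≤ 60%: T_v = (π/4)·U² = (π/4)×0.47418² = 0.17659.
t = T_v·H_d²/c_v = 0.17659×3.25²/1.7 = 1.097 years.

t ≈ 1.1 years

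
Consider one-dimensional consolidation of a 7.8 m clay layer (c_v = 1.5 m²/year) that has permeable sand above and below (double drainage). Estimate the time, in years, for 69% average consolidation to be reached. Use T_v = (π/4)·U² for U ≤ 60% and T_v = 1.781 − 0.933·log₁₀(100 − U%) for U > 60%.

Drainage path length: H_d = H/2 = 3.9 m (double drainage).
U > 60%: T_v = 1.781 − 0.933·log₁₀(100 − 69) = 0.38956.
t = T_v·H_d²/c_v = 0.38956×3.9²/1.5 = 3.95 years.

t ≈ 3.95 years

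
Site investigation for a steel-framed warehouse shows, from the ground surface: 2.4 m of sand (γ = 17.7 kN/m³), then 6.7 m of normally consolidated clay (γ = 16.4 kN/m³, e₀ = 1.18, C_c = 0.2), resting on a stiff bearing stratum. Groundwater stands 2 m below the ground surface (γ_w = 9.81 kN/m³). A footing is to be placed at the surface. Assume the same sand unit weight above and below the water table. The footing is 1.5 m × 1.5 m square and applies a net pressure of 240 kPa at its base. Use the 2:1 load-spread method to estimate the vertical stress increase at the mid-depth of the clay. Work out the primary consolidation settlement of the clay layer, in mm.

S_c ≈ 41.8 mm

Mid-depth of clay below the ground surface: z = 2.4 + 6.7/2 = 5.75 m.
Total vertical stress at mid-clay: σ_v = 17.7×2.4 + 16.4×3.35 = 97.42 kPa.
Pore pressure: u = 9.81×(5.75 − 2) = 36.788 kPa.
Initial effective stress: σ'_0 = σ_v − u = 97.42 − 36.788 = 60.632 kPa.
Stress increase at mid-clay by the 2:1 spreading method:
Δσ = qBL/((B+z)(L+z)) = 240×1.5×1.5/((1.5+5.75)(1.5+5.75)) = 10.273 kPa
Final effective stress: σ'_f = σ'_0 + Δσ = 60.632 + 10.273 = 70.905 kPa.
Normally consolidated clay, so the full stress increment lies on the virgin compression line:
S_c = C_c·H/(1+e₀)·log₁₀(σ'_f/σ'_0) = 0.2×6.7/(1+1.18)×log₁₀(70.905/60.632)
    = 0.61468 × 0.067975 = 0.04178 m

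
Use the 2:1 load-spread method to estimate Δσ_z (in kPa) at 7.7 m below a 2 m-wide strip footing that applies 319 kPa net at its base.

By the 2:1 method the load spreads at 1 horizontal : 2 vertical, so at depth z the loaded area has grown by z in each plan dimension:
Δσ = qB/(B+z) = 319×2/(2+7.7) = 65.773 kPa

Δσ_z ≈ 65.8 kPa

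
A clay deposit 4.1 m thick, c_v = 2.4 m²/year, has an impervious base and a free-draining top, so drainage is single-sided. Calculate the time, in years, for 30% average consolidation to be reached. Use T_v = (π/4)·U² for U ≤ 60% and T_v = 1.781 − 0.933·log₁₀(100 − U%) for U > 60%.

t ≈ 0.495 years

Drainage path length: H_d = H = 4.1 m (single drainage).
U ≤ 60%: T_v = (π/4)·U² = (π/4)×0.3² = 0.070686.
t = T_v·H_d²/c_v = 0.070686×4.1²/2.4 = 0.4951 years.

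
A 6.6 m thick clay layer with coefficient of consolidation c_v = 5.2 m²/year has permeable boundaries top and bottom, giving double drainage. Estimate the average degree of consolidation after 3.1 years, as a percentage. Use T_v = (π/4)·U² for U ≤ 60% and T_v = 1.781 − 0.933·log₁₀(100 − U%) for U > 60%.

Drainage path length: H_d = H/2 = 3.3 m (double drainage).
T_v = c_v·t/H_d² = 5.2×3.1/3.3² = 1.4803.
T_v = 1.4803 corresponds to the U > 60% branch:
U = 1 − 10^((1.781 − T_v)/0.933)/100 = 0.979

U ≈ 97.9 %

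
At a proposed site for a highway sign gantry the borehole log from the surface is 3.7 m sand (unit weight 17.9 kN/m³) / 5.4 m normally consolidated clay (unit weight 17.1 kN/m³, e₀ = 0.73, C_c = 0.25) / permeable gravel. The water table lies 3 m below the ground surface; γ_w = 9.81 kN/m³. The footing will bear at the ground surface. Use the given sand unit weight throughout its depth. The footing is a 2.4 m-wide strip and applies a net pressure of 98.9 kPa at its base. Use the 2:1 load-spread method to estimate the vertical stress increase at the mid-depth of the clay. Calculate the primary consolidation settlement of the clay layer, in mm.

S_c ≈ 99.5 mm

Mid-depth of clay below the ground surface: z = 3.7 + 5.4/2 = 6.4 m.
Total vertical stress at mid-clay: σ_v = 17.9×3.7 + 17.1×2.7 = 112.4 kPa.
Pore pressure: u = 9.81×(6.4 − 3) = 33.354 kPa.
Initial effective stress: σ'_0 = σ_v − u = 112.4 − 33.354 = 79.046 kPa.
Stress increase at mid-clay by the 2:1 spreading method:
Δσ = qB/(B+z) = 98.9×2.4/(2.4+6.4) = 26.973 kPa
Final effective stress: σ'_f = σ'_0 + Δσ = 79.046 + 26.973 = 106.02 kPa.
Normally consolidated clay, so the full stress increment lies on the virgin compression line:
S_c = C_c·H/(1+e₀)·log₁₀(σ'_f/σ'_0) = 0.25×5.4/(1+0.73)×log₁₀(106.02/79.046)
    = 0.78035 × 0.12751 = 0.0995 m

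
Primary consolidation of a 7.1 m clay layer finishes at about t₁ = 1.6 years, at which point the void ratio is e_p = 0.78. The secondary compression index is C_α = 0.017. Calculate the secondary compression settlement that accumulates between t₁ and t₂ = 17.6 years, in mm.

S_s ≈ 70.6 mm

Secondary compression: S_s = C_α·H/(1+e_p)·log₁₀(t₂/t₁)
S_s = 0.017×7.1/(1+0.78)×log₁₀(17.6/1.6)
    = 0.06781 × 1.041 = 0.07062 m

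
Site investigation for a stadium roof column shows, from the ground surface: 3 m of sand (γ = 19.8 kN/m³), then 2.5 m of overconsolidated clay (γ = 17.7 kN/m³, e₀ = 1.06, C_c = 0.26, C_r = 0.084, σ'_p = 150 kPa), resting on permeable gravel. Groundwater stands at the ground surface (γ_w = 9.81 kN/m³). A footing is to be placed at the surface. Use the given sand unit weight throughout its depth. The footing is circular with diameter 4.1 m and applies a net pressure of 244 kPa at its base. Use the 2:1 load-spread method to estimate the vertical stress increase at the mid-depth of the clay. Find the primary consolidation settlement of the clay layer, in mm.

Mid-depth of clay below the ground surface: z = 3 + 2.5/2 = 4.25 m.
Total vertical stress at mid-clay: σ_v = 19.8×3 + 17.7×1.25 = 81.525 kPa.
Pore pressure: u = 9.81×(4.25 − 0) = 41.693 kPa.
Initial effective stress: σ'_0 = σ_v − u = 81.525 − 41.693 = 39.832 kPa.
Stress increase at mid-clay by the 2:1 spreading method:
Δσ ≈ qD²/(D+z)² = 244×4.1²/(4.1+4.25)² = 58.828 kPa
Final effective stress: σ'_f = 39.832 + 58.828 = 98.66 kPa.
σ'_f = 98.66 ≤ σ'_p = 150 kPa, so the clay remains overconsolidated and only the recompression index applies:
S_c = C_r·H/(1+e₀)·log₁₀(σ'_f/σ'_0) = 0.084×2.5/2.06×log₁₀(98.66/39.832)
    = 0.10194 × 0.39391 = 0.04016 m

S_c ≈ 40.2 mm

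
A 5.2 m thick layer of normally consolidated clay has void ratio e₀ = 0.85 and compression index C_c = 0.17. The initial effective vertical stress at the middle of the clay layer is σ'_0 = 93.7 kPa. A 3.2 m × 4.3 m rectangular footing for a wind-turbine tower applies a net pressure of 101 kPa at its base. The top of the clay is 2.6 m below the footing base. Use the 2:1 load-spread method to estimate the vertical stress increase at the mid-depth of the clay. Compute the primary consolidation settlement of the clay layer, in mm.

Mid-depth of clay below the footing base: z = 2.6 + 5.2/2 = 5.2 m.
Stress increase at mid-clay by the 2:1 spreading method:
Δσ = qBL/((B+z)(L+z)) = 101×3.2×4.3/((3.2+5.2)(4.3+5.2)) = 17.416 kPa
Final effective stress: σ'_f = σ'_0 + Δσ = 93.7 + 17.416 = 111.12 kPa.
Normally consolidated clay, so the full stress increment lies on the virgin compression line:
S_c = C_c·H/(1+e₀)·log₁₀(σ'_f/σ'_0) = 0.17×5.2/(1+0.85)×log₁₀(111.12/93.7)
    = 0.47784 × 0.074053 = 0.03539 m

S_c ≈ 35.4 mm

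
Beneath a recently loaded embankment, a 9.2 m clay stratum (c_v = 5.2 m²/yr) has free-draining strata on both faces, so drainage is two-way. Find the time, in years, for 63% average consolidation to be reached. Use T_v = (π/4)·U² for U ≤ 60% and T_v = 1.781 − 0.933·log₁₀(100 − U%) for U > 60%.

t ≈ 1.29 years

Drainage path length: H_d = H/2 = 4.6 m (double drainage).
U > 60%: T_v = 1.781 − 0.933·log₁₀(100 − 63) = 0.31787.
t = T_v·H_d²/c_v = 0.31787×4.6²/5.2 = 1.293 years.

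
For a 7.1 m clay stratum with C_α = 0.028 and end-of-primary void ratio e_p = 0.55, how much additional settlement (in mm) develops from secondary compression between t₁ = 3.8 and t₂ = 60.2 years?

S_s ≈ 154 mm

Secondary compression: S_s = C_α·H/(1+e_p)·log₁₀(t₂/t₁)
S_s = 0.028×7.1/(1+0.55)×log₁₀(60.2/3.8)
    = 0.1283 × 1.2 = 0.1539 m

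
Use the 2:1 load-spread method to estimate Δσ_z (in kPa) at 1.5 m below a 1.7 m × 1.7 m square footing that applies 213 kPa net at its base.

By the 2:1 method the load spreads at 1 horizontal : 2 vertical, so at depth z the loaded area has grown by z in each plan dimension:
Δσ = qBL/((B+z)(L+z)) = 213×1.7×1.7/((1.7+1.5)(1.7+1.5)) = 60.114 kPa

Δσ_z ≈ 60.1 kPa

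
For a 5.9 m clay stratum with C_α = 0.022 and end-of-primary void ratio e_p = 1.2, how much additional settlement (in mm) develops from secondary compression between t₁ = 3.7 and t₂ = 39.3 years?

Secondary compression: S_s = C_α·H/(1+e_p)·log₁₀(t₂/t₁)
S_s = 0.022×5.9/(1+1.2)×log₁₀(39.3/3.7)
    = 0.059 × 1.026 = 0.06055 m

S_s ≈ 60.5 mm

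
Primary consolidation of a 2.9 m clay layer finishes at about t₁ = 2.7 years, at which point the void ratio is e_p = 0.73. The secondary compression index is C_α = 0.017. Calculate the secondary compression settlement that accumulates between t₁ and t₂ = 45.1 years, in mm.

S_s ≈ 34.8 mm

Secondary compression: S_s = C_α·H/(1+e_p)·log₁₀(t₂/t₁)
S_s = 0.017×2.9/(1+0.73)×log₁₀(45.1/2.7)
    = 0.0285 × 1.223 = 0.03485 m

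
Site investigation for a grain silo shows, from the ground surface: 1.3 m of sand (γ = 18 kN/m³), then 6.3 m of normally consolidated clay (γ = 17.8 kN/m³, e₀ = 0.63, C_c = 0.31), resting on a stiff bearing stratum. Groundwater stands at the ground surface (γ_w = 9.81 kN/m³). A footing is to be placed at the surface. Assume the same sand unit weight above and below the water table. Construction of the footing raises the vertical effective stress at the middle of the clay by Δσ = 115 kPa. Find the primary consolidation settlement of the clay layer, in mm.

S_c ≈ 748 mm

Mid-depth of clay below the ground surface: z = 1.3 + 6.3/2 = 4.45 m.
Total vertical stress at mid-clay: σ_v = 18×1.3 + 17.8×3.15 = 79.47 kPa.
Pore pressure: u = 9.81×(4.45 − 0) = 43.655 kPa.
Initial effective stress: σ'_0 = σ_v − u = 79.47 − 43.655 = 35.815 kPa.
Final effective stress: σ'_f = σ'_0 + Δσ = 35.815 + 115 = 150.81 kPa.
Normally consolidated clay, so the full stress increment lies on the virgin compression line:
S_c = C_c·H/(1+e₀)·log₁₀(σ'_f/σ'_0) = 0.31×6.3/(1+0.63)×log₁₀(150.81/35.815)
    = 1.1982 × 0.62437 = 0.7481 m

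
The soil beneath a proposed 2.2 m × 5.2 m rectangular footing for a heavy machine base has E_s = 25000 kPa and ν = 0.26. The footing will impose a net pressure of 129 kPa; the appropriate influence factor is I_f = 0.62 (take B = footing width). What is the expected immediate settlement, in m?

S_e ≈ 0.00656 m

Immediate (elastic) settlement: S_e = q·B·(1−ν²)/E_s · I_f.
S_e = 129 × 2.2 × (1 − 0.26²) / 25000 × 0.62
    = 129 × 2.2 × 0.9324 / 25000 × 0.62
    = 0.006562 m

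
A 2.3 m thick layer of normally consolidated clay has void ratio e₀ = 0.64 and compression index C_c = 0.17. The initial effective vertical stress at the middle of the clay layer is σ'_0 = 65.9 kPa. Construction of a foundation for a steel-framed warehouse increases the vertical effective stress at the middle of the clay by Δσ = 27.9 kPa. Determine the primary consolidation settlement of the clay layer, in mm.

S_c ≈ 36.6 mm

Final effective stress: σ'_f = σ'_0 + Δσ = 65.9 + 27.9 = 93.8 kPa.
Normally consolidated clay, so the full stress increment lies on the virgin compression line:
S_c = C_c·H/(1+e₀)·log₁₀(σ'_f/σ'_0) = 0.17×2.3/(1+0.64)×log₁₀(93.8/65.9)
    = 0.23841 × 0.15332 = 0.03655 m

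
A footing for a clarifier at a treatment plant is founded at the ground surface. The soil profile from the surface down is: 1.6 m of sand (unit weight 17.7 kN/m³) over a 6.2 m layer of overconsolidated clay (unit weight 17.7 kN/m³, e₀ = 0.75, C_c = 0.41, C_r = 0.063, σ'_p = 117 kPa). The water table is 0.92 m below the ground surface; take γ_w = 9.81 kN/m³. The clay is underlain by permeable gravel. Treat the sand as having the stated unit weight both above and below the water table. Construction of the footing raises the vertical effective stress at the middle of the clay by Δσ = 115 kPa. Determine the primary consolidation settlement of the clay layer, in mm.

Mid-depth of clay below the ground surface: z = 1.6 + 6.2/2 = 4.7 m.
Total vertical stress at mid-clay: σ_v = 17.7×1.6 + 17.7×3.1 = 83.19 kPa.
Pore pressure: u = 9.81×(4.7 − 0.92) = 37.082 kPa.
Initial effective stress: σ'_0 = σ_v − u = 83.19 − 37.082 = 46.108 kPa.
Final effective stress: σ'_f = 46.108 + 115 = 161.11 kPa.
σ'_f = 161.11 > σ'_p = 117 kPa, so the stress path crosses the preconsolidation pressure — recompression up to σ'_p, then virgin compression beyond:
S_c = H/(1+e₀)·[C_r·log₁₀(σ'_p/σ'_0) + C_c·log₁₀(σ'_f/σ'_p)]
    = 6.2/1.75 × [0.063×log₁₀(117/46.108) + 0.41×log₁₀(161.11/117)]
    = 3.5429 × [0.025478 + 0.056964] = 0.2921 m

S_c ≈ 292 mm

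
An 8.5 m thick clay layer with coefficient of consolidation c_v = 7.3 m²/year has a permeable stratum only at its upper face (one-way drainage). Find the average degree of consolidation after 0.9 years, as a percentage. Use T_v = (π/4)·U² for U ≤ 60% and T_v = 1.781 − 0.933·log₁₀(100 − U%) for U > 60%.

U ≈ 34 %

Drainage path length: H_d = H = 8.5 m (single drainage).
T_v = c_v·t/H_d² = 7.3×0.9/8.5² = 0.090934.
T_v = 0.090934 corresponds to the U ≤ 60% branch:
U = √(4T_v/π) = 0.3403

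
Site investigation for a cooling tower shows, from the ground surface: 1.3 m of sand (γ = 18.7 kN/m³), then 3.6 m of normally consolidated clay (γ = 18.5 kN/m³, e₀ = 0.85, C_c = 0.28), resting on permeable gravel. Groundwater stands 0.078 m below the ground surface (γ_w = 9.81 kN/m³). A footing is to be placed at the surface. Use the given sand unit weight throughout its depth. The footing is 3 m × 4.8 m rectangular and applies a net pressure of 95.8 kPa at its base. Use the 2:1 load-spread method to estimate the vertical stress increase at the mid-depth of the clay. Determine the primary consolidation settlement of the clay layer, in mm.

Mid-depth of clay below the ground surface: z = 1.3 + 3.6/2 = 3.1 m.
Total vertical stress at mid-clay: σ_v = 18.7×1.3 + 18.5×1.8 = 57.61 kPa.
Pore pressure: u = 9.81×(3.1 − 0.078) = 29.646 kPa.
Initial effective stress: σ'_0 = σ_v − u = 57.61 − 29.646 = 27.964 kPa.
Stress increase at mid-clay by the 2:1 spreading method:
Δσ = qBL/((B+z)(L+z)) = 95.8×3×4.8/((3+3.1)(4.8+3.1)) = 28.627 kPa
Final effective stress: σ'_f = σ'_0 + Δσ = 27.964 + 28.627 = 56.591 kPa.
Normally consolidated clay, so the full stress increment lies on the virgin compression line:
S_c = C_c·H/(1+e₀)·log₁₀(σ'_f/σ'_0) = 0.28×3.6/(1+0.85)×log₁₀(56.591/27.964)
    = 0.54486 × 0.30615 = 0.1668 m

S_c ≈ 167 mm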